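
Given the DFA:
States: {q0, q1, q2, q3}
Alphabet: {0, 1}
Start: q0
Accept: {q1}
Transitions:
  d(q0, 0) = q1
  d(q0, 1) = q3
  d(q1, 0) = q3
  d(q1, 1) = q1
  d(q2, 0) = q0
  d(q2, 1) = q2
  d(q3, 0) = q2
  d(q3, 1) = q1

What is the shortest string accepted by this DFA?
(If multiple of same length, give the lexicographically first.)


BFS by string length (lex-first path to each state shown):
  len 0: q0<-""
  len 1: q1<-"0", q3<-"1"
Found accept state at length 1.

"0"


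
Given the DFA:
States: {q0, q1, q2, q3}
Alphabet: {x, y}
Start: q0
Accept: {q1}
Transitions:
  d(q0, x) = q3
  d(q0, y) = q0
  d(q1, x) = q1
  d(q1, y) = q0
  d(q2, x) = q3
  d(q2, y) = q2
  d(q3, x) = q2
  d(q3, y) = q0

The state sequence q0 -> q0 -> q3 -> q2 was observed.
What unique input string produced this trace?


Trace back each transition to find the symbol:
  q0 --[y]--> q0
  q0 --[x]--> q3
  q3 --[x]--> q2

"yxx"


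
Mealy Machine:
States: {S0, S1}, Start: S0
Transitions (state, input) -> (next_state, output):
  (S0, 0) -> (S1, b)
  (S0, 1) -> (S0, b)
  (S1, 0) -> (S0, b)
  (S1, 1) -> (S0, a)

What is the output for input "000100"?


Step-by-step:
  (S0, 0) -> (S1, b)
  (S1, 0) -> (S0, b)
  (S0, 0) -> (S1, b)
  (S1, 1) -> (S0, a)
  (S0, 0) -> (S1, b)
  (S1, 0) -> (S0, b)

"bbbabb"


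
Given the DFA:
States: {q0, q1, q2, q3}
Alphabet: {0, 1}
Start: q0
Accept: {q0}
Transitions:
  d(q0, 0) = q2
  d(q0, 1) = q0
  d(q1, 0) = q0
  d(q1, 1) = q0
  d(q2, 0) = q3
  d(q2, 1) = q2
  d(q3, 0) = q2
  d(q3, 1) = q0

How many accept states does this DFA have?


Accept states listed: {q0}
Counting: q0(1)

1


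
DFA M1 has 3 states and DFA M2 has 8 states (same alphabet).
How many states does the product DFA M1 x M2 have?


Product construction pairs every M1 state with every M2 state.
3 * 8 = 24

24


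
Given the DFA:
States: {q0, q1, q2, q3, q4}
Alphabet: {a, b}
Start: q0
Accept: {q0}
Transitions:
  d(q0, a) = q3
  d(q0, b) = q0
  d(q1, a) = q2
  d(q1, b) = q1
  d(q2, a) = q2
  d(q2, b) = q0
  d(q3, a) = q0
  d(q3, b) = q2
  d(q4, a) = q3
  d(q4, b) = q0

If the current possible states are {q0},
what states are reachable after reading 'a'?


Apply transition on 'a' from each current state:
  d(q0, a) = q3

{q3}


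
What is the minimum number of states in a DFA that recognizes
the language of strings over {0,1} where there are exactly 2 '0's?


States: count = 0, 1, ..., 2 (that's 3 states), plus a dead state for count > 2.
Total: 3 + 1 = 4. Accept = count-2 state.

4


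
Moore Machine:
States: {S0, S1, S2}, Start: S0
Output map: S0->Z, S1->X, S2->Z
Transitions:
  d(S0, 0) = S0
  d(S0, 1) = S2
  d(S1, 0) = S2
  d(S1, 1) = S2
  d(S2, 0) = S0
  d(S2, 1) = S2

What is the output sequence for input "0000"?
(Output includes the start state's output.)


Start: S0 (output Z)
  --0--> S0 (output Z)
  --0--> S0 (output Z)
  --0--> S0 (output Z)
  --0--> S0 (output Z)

"ZZZZZ"


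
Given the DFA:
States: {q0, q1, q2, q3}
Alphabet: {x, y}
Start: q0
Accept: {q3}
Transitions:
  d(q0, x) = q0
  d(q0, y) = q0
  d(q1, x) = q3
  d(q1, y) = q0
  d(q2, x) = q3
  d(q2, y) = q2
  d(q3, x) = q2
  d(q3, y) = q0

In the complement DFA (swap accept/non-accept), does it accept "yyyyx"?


Trace: q0 -> q0 -> q0 -> q0 -> q0 -> q0
Final: q0
Original accept: {q3}
Complement: q0 is not in original accept

Yes, complement accepts (original rejects)


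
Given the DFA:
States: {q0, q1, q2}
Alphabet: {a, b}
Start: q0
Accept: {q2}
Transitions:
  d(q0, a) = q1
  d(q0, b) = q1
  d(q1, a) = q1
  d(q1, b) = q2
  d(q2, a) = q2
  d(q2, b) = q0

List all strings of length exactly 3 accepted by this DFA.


All strings of length 3: 8 total
Accepted: 4

"aab", "aba", "bab", "bba"


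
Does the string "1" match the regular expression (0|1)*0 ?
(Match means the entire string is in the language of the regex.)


|string| = 1; first = '1'; last = '1'

No, "1" does not match (0|1)*0


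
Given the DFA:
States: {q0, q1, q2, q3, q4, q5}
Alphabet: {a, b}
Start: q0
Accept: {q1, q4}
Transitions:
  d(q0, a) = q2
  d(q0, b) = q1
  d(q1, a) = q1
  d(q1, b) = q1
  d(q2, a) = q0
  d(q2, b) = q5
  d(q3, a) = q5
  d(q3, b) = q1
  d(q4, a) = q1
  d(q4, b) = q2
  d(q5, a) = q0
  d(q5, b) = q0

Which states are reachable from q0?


BFS from q0:
  layer 0: {q0}
  layer 1: {q1, q2}
  layer 2: {q5}

{q0, q1, q2, q5}


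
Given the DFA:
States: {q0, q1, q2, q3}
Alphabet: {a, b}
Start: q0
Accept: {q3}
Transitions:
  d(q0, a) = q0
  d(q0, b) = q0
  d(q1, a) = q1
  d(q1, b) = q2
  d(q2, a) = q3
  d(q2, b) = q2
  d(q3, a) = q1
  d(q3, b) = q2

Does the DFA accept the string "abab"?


Trace: q0 -> q0 -> q0 -> q0 -> q0
Final state: q0
Accept states: {q3}

No, rejected (final state q0 is not an accept state)


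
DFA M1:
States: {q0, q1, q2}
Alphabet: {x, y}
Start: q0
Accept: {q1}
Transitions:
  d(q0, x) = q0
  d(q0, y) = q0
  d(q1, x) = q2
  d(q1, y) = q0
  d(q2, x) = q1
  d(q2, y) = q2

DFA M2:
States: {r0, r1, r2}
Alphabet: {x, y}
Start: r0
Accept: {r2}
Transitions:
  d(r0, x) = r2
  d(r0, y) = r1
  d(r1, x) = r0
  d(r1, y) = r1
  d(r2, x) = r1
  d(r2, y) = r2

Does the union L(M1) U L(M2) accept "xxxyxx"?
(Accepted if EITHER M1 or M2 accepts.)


M1: final=q0 accepted=False
M2: final=r2 accepted=True

Yes, union accepts


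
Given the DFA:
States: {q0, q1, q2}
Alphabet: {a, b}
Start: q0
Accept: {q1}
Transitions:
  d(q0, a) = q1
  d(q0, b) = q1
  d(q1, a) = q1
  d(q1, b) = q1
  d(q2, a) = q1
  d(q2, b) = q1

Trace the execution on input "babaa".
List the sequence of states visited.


Input: babaa
d(q0, b) = q1
d(q1, a) = q1
d(q1, b) = q1
d(q1, a) = q1
d(q1, a) = q1


q0 -> q1 -> q1 -> q1 -> q1 -> q1


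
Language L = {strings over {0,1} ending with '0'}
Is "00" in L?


last symbol = '0'

Yes, "00" is in L


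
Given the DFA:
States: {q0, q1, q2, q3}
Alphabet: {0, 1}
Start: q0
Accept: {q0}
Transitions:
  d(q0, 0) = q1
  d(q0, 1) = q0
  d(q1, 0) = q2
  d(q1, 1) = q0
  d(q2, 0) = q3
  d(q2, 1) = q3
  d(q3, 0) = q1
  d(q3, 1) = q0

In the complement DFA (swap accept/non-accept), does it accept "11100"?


Trace: q0 -> q0 -> q0 -> q0 -> q1 -> q2
Final: q2
Original accept: {q0}
Complement: q2 is not in original accept

Yes, complement accepts (original rejects)


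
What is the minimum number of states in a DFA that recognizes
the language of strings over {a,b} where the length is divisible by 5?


States track (length) mod 5.
Need 5 states: one per remainder 0..4; accept = remainder 0.

5


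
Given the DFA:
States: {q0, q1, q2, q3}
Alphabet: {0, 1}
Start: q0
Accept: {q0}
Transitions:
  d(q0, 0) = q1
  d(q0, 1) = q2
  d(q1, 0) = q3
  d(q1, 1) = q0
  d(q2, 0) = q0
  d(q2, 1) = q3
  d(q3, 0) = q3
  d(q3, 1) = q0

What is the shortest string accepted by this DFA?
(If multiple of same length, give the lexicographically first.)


BFS by string length (lex-first path to each state shown):
  len 0: q0<-""
Found accept state at length 0.

"" (empty string)


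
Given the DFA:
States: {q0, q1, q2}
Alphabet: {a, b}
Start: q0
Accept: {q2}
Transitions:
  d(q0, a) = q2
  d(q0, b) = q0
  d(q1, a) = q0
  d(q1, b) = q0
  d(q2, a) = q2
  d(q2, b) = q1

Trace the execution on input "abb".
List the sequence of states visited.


Input: abb
d(q0, a) = q2
d(q2, b) = q1
d(q1, b) = q0


q0 -> q2 -> q1 -> q0


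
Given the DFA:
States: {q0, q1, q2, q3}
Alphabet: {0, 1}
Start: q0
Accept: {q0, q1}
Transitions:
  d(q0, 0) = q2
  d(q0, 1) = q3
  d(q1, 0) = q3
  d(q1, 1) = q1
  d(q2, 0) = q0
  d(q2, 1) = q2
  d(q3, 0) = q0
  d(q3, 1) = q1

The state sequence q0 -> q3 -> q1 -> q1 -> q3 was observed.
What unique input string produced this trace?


Trace back each transition to find the symbol:
  q0 --[1]--> q3
  q3 --[1]--> q1
  q1 --[1]--> q1
  q1 --[0]--> q3

"1110"


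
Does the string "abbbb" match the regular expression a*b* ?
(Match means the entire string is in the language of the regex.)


|string| = 5; first = 'a'; last = 'b'

Yes, "abbbb" matches a*b*


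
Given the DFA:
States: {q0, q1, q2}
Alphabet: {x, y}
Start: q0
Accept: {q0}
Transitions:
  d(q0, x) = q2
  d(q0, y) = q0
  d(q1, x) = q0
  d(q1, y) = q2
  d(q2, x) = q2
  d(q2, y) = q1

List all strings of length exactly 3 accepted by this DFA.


All strings of length 3: 8 total
Accepted: 2

"xyx", "yyy"


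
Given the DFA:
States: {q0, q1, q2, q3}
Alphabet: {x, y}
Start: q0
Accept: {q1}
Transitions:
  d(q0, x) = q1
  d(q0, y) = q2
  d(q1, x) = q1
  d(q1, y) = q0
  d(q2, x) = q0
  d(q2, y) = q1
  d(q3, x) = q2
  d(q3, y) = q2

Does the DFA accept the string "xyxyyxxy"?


Trace: q0 -> q1 -> q0 -> q1 -> q0 -> q2 -> q0 -> q1 -> q0
Final state: q0
Accept states: {q1}

No, rejected (final state q0 is not an accept state)


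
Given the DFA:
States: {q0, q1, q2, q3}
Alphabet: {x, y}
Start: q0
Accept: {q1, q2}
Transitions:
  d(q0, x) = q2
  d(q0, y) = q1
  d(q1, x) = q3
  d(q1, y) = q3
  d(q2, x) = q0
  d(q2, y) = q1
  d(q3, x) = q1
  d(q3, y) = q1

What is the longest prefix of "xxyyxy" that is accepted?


Run the DFA, marking each prefix where the state is accepting:
  "" -> q0 [reject]
  "x" -> q2 [accept]
  "xx" -> q0 [reject]
  "xxy" -> q1 [accept]
  "xxyy" -> q3 [reject]
  "xxyyx" -> q1 [accept]
  "xxyyxy" -> q3 [reject]

"xxyyx"


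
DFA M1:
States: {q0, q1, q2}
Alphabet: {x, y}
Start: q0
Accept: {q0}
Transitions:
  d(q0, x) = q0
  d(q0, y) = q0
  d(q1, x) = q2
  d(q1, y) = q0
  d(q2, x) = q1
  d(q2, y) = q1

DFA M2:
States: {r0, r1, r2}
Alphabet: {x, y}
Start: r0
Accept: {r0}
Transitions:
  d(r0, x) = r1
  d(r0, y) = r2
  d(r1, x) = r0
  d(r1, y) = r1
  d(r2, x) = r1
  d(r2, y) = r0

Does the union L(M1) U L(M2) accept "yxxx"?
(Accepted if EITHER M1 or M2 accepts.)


M1: final=q0 accepted=True
M2: final=r1 accepted=False

Yes, union accepts


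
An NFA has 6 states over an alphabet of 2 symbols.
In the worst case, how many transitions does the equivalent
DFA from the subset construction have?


Subset construction: one DFA state per subset of NFA states = 2^6 = 64 states.
Each DFA state has 2 outgoing transitions: 64 * 2 = 128

128


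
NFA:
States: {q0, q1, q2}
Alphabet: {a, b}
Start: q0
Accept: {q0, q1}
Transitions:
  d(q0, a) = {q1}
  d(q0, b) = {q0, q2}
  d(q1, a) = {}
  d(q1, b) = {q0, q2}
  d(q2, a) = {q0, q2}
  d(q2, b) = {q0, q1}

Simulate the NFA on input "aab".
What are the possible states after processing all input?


Start: {q0}
  --a--> {q1}
  --a--> {}
  --b--> {}

{} (empty set, no valid transitions)


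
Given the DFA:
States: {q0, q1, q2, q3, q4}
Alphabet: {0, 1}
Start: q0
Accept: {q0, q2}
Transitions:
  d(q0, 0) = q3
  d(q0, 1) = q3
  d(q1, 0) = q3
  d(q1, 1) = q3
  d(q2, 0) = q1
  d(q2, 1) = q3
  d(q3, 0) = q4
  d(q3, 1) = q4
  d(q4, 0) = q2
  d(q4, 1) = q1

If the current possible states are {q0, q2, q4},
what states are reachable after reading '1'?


Apply transition on '1' from each current state:
  d(q0, 1) = q3
  d(q2, 1) = q3
  d(q4, 1) = q1

{q1, q3}


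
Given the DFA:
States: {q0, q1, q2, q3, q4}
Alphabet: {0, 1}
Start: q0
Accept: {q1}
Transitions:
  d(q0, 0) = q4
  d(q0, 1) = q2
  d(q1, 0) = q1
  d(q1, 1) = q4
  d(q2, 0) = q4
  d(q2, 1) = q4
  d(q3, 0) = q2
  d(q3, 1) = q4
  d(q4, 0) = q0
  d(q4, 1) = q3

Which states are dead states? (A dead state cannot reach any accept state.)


Forward reachability from each state:
  q0 -> reaches {q0, q2, q3, q4}, no accept state (dead)
  q1 -> reaches accept state q1 (live)
  q2 -> reaches {q0, q2, q3, q4}, no accept state (dead)
  q3 -> reaches {q0, q2, q3, q4}, no accept state (dead)
  q4 -> reaches {q0, q2, q3, q4}, no accept state (dead)

{q0, q2, q3, q4}


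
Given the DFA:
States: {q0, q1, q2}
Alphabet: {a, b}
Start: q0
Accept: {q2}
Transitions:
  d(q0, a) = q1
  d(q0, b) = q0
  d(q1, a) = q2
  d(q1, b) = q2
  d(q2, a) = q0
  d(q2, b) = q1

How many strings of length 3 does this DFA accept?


Enumerating all length-3 strings:
  "aaa" -> q0 [reject]
  "aab" -> q1 [reject]
  "aba" -> q0 [reject]
  "abb" -> q1 [reject]
  "baa" -> q2 [accept]
  "bab" -> q2 [accept]
  "bba" -> q1 [reject]
  "bbb" -> q0 [reject]

2 out of 8


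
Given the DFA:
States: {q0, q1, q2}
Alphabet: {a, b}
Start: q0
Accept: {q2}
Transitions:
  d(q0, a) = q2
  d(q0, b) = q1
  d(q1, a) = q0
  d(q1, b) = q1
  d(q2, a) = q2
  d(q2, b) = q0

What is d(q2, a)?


Looking up transition d(q2, a)

q2


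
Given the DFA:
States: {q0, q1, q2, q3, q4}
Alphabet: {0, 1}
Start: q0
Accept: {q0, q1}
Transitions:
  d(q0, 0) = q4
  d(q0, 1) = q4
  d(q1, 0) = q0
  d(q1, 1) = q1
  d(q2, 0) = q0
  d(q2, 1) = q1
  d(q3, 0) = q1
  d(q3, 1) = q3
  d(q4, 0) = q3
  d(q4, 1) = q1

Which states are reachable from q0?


BFS from q0:
  layer 0: {q0}
  layer 1: {q4}
  layer 2: {q1, q3}

{q0, q1, q3, q4}


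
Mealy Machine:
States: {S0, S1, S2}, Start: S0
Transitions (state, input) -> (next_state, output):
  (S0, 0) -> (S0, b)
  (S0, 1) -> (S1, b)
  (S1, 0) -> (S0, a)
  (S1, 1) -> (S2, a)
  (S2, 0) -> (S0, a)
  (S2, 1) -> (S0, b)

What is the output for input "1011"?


Step-by-step:
  (S0, 1) -> (S1, b)
  (S1, 0) -> (S0, a)
  (S0, 1) -> (S1, b)
  (S1, 1) -> (S2, a)

"baba"


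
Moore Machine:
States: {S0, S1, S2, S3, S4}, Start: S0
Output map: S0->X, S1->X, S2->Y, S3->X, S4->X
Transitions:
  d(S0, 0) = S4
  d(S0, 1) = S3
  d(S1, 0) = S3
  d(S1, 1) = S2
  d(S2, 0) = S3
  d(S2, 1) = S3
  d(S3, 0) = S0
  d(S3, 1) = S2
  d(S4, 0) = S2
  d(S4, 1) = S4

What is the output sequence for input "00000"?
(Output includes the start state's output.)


Start: S0 (output X)
  --0--> S4 (output X)
  --0--> S2 (output Y)
  --0--> S3 (output X)
  --0--> S0 (output X)
  --0--> S4 (output X)

"XXYXXX"


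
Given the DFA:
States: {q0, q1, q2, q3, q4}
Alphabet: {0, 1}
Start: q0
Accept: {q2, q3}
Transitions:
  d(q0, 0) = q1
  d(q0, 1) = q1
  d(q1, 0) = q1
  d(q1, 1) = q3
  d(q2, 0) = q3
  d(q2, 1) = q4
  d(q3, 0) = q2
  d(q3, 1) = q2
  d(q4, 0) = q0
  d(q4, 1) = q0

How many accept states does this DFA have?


Accept states listed: {q2, q3}
Counting: q2(1) q3(2)

2


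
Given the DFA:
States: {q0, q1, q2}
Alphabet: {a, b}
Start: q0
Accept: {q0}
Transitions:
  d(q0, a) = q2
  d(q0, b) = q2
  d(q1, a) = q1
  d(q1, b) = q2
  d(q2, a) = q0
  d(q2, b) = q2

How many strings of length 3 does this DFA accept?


Enumerating all length-3 strings:
  "aaa" -> q2 [reject]
  "aab" -> q2 [reject]
  "aba" -> q0 [accept]
  "abb" -> q2 [reject]
  "baa" -> q2 [reject]
  "bab" -> q2 [reject]
  "bba" -> q0 [accept]
  "bbb" -> q2 [reject]

2 out of 8


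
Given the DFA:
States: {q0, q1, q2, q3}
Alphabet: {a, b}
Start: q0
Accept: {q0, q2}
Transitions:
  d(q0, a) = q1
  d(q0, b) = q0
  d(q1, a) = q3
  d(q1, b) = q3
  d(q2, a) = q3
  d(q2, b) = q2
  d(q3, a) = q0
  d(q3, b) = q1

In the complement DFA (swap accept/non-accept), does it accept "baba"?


Trace: q0 -> q0 -> q1 -> q3 -> q0
Final: q0
Original accept: {q0, q2}
Complement: q0 is in original accept

No, complement rejects (original accepts)


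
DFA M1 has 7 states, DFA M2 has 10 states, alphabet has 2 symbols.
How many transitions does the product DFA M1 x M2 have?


Product DFA has 7 * 10 = 70 states.
Each has 2 transitions: 70 * 2 = 140

140


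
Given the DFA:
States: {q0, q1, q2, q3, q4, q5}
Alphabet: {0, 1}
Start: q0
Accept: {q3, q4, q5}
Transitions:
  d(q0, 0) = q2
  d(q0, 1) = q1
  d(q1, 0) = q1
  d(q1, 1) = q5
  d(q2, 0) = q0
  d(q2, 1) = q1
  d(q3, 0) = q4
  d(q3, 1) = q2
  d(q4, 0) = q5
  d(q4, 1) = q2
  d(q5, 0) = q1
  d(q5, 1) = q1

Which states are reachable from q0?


BFS from q0:
  layer 0: {q0}
  layer 1: {q1, q2}
  layer 2: {q5}

{q0, q1, q2, q5}


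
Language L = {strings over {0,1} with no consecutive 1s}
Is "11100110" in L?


'11' occurs at index 0

No, "11100110" is not in L


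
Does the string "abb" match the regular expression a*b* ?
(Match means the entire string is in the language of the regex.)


|string| = 3; first = 'a'; last = 'b'

Yes, "abb" matches a*b*


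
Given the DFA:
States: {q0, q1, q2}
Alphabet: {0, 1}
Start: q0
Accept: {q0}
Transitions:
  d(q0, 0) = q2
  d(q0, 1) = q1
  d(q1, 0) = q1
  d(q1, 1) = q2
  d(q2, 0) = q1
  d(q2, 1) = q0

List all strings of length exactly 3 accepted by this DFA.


All strings of length 3: 8 total
Accepted: 1

"111"


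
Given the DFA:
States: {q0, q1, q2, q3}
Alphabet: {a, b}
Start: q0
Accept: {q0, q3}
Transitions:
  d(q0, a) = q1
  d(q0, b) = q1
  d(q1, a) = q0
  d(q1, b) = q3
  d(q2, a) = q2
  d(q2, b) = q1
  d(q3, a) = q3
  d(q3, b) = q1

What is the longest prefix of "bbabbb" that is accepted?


Run the DFA, marking each prefix where the state is accepting:
  "" -> q0 [accept]
  "b" -> q1 [reject]
  "bb" -> q3 [accept]
  "bba" -> q3 [accept]
  "bbab" -> q1 [reject]
  "bbabb" -> q3 [accept]
  "bbabbb" -> q1 [reject]

"bbabb"


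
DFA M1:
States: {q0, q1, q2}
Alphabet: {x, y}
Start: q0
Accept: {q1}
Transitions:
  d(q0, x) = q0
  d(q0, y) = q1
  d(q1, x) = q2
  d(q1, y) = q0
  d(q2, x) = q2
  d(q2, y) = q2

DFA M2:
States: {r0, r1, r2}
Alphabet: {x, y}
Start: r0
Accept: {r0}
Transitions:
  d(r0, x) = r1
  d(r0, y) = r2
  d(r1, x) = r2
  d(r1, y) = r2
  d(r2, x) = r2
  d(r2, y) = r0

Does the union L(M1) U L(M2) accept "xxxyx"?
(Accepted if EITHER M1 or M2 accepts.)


M1: final=q2 accepted=False
M2: final=r1 accepted=False

No, union rejects (neither accepts)


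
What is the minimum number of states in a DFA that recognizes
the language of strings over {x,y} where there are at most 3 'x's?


States: count = 0, 1, ..., 3 (all accepting; 4 states), plus a dead state for count > 3.
Total: 4 + 1 = 5.

5


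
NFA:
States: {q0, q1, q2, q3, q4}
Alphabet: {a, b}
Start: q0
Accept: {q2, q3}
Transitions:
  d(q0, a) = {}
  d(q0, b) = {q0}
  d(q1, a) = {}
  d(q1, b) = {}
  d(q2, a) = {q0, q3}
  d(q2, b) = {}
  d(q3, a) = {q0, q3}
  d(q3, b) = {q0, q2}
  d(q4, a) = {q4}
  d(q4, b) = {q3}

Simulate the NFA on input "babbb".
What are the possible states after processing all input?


Start: {q0}
  --b--> {q0}
  --a--> {}
  --b--> {}
  --b--> {}
  --b--> {}

{} (empty set, no valid transitions)


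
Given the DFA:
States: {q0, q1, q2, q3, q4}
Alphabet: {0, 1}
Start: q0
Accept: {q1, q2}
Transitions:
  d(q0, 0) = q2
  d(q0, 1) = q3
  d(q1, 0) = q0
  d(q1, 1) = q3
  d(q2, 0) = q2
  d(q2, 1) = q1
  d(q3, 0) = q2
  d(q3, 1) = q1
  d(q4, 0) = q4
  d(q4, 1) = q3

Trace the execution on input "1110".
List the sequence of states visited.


Input: 1110
d(q0, 1) = q3
d(q3, 1) = q1
d(q1, 1) = q3
d(q3, 0) = q2


q0 -> q3 -> q1 -> q3 -> q2


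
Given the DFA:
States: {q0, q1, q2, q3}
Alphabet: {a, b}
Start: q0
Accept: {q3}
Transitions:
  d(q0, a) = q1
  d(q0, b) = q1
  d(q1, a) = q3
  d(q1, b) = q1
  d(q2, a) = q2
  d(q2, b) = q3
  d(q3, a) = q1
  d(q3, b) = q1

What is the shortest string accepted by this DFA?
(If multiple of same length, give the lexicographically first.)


BFS by string length (lex-first path to each state shown):
  len 0: q0<-""
  len 1: q1<-"a"
  len 2: q1<-"ab", q3<-"aa"
Found accept state at length 2.

"aa"


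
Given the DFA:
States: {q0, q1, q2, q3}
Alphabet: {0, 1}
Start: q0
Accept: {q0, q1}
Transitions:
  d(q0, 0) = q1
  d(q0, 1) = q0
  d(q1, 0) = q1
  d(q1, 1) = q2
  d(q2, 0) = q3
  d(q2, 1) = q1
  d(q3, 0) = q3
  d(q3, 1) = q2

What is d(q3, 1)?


Looking up transition d(q3, 1)

q2


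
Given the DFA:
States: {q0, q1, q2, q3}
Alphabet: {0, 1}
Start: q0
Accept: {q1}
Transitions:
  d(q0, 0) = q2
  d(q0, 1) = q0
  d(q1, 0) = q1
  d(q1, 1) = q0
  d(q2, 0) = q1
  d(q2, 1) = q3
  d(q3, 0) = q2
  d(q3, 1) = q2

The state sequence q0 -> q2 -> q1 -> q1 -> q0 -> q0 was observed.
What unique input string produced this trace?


Trace back each transition to find the symbol:
  q0 --[0]--> q2
  q2 --[0]--> q1
  q1 --[0]--> q1
  q1 --[1]--> q0
  q0 --[1]--> q0

"00011"


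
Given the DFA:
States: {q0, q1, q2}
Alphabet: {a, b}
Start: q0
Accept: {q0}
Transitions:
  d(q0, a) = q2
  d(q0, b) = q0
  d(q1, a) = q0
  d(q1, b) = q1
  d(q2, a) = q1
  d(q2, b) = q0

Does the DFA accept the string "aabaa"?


Trace: q0 -> q2 -> q1 -> q1 -> q0 -> q2
Final state: q2
Accept states: {q0}

No, rejected (final state q2 is not an accept state)


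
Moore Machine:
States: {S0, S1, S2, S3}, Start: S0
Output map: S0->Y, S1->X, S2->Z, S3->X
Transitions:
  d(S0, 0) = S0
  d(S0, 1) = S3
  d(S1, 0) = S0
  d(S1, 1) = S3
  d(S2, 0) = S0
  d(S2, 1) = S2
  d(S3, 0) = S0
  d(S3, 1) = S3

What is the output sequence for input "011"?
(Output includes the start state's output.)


Start: S0 (output Y)
  --0--> S0 (output Y)
  --1--> S3 (output X)
  --1--> S3 (output X)

"YYXX"


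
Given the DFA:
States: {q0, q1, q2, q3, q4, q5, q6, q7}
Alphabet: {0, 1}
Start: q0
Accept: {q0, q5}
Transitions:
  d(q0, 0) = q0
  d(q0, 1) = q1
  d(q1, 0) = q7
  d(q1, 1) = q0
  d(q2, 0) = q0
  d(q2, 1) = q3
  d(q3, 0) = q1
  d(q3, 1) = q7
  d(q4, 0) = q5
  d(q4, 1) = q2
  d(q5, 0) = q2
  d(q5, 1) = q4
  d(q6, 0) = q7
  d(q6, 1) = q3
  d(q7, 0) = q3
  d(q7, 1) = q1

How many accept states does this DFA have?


Accept states listed: {q0, q5}
Counting: q0(1) q5(2)

2


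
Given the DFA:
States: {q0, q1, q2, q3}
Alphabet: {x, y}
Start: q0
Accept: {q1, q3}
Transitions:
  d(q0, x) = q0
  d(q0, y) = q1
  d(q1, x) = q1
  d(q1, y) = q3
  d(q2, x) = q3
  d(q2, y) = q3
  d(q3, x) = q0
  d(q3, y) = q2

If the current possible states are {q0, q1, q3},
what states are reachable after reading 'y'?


Apply transition on 'y' from each current state:
  d(q0, y) = q1
  d(q1, y) = q3
  d(q3, y) = q2

{q1, q2, q3}


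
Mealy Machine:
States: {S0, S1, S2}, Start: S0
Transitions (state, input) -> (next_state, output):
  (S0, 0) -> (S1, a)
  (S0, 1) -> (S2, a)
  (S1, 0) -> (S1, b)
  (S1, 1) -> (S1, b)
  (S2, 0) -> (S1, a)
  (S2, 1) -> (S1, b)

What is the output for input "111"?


Step-by-step:
  (S0, 1) -> (S2, a)
  (S2, 1) -> (S1, b)
  (S1, 1) -> (S1, b)

"abb"


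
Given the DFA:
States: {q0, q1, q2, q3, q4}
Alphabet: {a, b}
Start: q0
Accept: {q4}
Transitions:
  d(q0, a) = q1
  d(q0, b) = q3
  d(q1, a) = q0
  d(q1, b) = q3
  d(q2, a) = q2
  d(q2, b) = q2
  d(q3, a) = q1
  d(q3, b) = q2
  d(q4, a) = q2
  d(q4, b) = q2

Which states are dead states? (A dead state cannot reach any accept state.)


Forward reachability from each state:
  q0 -> reaches {q0, q1, q2, q3}, no accept state (dead)
  q1 -> reaches {q0, q1, q2, q3}, no accept state (dead)
  q2 -> reaches {q2}, no accept state (dead)
  q3 -> reaches {q0, q1, q2, q3}, no accept state (dead)
  q4 -> reaches accept state q4 (live)

{q0, q1, q2, q3}


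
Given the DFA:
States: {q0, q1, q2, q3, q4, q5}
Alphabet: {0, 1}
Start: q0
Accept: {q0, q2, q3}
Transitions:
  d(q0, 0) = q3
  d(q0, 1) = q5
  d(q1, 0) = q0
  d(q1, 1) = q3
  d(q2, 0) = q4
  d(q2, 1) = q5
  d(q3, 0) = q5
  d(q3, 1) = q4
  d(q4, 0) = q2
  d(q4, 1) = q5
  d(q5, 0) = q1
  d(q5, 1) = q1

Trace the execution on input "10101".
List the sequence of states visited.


Input: 10101
d(q0, 1) = q5
d(q5, 0) = q1
d(q1, 1) = q3
d(q3, 0) = q5
d(q5, 1) = q1


q0 -> q5 -> q1 -> q3 -> q5 -> q1


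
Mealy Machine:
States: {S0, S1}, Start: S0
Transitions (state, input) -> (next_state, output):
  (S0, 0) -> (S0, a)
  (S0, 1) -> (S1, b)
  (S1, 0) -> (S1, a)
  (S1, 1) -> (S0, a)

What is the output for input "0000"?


Step-by-step:
  (S0, 0) -> (S0, a)
  (S0, 0) -> (S0, a)
  (S0, 0) -> (S0, a)
  (S0, 0) -> (S0, a)

"aaaa"


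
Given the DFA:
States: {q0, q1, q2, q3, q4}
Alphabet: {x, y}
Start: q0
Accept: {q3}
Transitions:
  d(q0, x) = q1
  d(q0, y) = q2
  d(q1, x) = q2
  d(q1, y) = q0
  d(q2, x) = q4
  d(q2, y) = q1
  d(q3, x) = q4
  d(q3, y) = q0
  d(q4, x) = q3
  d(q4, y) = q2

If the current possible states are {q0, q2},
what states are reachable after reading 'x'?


Apply transition on 'x' from each current state:
  d(q0, x) = q1
  d(q2, x) = q4

{q1, q4}


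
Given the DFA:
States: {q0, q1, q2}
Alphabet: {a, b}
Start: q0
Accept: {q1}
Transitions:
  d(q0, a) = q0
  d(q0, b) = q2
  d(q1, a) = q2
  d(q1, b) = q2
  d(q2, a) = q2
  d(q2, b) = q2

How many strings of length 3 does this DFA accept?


Enumerating all length-3 strings:
  "aaa" -> q0 [reject]
  "aab" -> q2 [reject]
  "aba" -> q2 [reject]
  "abb" -> q2 [reject]
  "baa" -> q2 [reject]
  "bab" -> q2 [reject]
  "bba" -> q2 [reject]
  "bbb" -> q2 [reject]

0 out of 8


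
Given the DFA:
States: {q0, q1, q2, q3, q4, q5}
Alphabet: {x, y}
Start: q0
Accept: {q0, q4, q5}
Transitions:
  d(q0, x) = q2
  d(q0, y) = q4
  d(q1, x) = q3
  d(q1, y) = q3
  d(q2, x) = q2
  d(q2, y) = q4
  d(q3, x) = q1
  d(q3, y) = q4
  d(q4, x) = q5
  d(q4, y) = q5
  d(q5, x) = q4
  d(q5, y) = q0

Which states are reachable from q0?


BFS from q0:
  layer 0: {q0}
  layer 1: {q2, q4}
  layer 2: {q5}

{q0, q2, q4, q5}


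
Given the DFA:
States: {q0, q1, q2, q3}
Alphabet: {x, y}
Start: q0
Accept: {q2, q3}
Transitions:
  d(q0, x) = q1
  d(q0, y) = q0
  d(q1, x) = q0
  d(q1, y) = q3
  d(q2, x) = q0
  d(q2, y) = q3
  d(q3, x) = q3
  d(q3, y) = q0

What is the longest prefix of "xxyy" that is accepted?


Run the DFA, marking each prefix where the state is accepting:
  "" -> q0 [reject]
  "x" -> q1 [reject]
  "xx" -> q0 [reject]
  "xxy" -> q0 [reject]
  "xxyy" -> q0 [reject]

No prefix is accepted


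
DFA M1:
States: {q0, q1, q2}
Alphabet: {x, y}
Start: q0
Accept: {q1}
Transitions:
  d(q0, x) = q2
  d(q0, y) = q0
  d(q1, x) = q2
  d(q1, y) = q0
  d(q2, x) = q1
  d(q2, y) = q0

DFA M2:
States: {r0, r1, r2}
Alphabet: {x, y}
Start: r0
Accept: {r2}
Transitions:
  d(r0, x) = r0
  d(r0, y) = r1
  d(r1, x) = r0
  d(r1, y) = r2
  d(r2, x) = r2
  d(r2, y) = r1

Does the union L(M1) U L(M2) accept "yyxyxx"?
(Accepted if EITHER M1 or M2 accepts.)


M1: final=q1 accepted=True
M2: final=r0 accepted=False

Yes, union accepts


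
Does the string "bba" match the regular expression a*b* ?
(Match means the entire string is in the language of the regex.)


|string| = 3; first = 'b'; last = 'a'

No, "bba" does not match a*b*


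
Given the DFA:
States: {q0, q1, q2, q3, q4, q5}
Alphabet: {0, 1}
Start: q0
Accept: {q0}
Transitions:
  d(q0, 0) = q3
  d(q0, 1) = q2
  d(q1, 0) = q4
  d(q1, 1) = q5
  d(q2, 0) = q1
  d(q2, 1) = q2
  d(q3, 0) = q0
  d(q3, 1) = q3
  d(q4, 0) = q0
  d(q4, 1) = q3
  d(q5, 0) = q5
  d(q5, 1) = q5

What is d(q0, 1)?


Looking up transition d(q0, 1)

q2


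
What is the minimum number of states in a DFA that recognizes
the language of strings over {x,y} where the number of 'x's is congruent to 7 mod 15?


States track (count of 'x') mod 15.
Need 15 states: one per remainder 0..14; accept = remainder 7.

15


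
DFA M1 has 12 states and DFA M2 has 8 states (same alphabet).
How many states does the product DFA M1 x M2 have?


Product construction pairs every M1 state with every M2 state.
12 * 8 = 96

96


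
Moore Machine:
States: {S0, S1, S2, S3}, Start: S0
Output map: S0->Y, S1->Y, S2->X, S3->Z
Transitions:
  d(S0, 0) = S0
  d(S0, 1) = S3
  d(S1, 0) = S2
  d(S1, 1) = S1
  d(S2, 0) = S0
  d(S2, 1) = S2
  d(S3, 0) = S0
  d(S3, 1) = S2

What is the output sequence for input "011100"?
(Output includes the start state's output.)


Start: S0 (output Y)
  --0--> S0 (output Y)
  --1--> S3 (output Z)
  --1--> S2 (output X)
  --1--> S2 (output X)
  --0--> S0 (output Y)
  --0--> S0 (output Y)

"YYZXXYY"


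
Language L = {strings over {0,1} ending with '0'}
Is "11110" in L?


last symbol = '0'

Yes, "11110" is in L


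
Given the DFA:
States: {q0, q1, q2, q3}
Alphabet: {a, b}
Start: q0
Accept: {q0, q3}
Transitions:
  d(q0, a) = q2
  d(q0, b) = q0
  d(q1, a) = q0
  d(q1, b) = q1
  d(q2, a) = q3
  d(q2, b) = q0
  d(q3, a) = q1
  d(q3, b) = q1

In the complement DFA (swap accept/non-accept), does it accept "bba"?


Trace: q0 -> q0 -> q0 -> q2
Final: q2
Original accept: {q0, q3}
Complement: q2 is not in original accept

Yes, complement accepts (original rejects)


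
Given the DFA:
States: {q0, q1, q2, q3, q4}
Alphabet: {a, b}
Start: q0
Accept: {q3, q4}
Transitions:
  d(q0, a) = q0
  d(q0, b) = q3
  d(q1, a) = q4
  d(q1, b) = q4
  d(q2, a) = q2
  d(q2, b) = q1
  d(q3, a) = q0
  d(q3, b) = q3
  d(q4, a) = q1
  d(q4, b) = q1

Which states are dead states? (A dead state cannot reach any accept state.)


Forward reachability from each state:
  q0 -> reaches accept state q3 (live)
  q1 -> reaches accept state q4 (live)
  q2 -> reaches accept state q4 (live)
  q3 -> reaches accept state q3 (live)
  q4 -> reaches accept state q4 (live)

None (all states can reach an accept state)


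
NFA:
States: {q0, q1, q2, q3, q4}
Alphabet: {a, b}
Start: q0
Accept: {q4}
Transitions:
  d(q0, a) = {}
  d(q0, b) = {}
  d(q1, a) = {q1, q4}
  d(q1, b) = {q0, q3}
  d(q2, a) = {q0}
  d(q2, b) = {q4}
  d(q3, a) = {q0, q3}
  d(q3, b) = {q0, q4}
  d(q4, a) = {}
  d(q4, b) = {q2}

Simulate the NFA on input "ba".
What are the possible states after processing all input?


Start: {q0}
  --b--> {}
  --a--> {}

{} (empty set, no valid transitions)


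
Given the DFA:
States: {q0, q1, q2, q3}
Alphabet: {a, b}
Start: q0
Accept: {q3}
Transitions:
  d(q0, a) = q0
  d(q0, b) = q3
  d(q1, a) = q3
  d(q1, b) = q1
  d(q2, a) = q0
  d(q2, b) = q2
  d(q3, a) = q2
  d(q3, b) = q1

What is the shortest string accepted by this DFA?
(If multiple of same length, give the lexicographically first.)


BFS by string length (lex-first path to each state shown):
  len 0: q0<-""
  len 1: q0<-"a", q3<-"b"
Found accept state at length 1.

"b"


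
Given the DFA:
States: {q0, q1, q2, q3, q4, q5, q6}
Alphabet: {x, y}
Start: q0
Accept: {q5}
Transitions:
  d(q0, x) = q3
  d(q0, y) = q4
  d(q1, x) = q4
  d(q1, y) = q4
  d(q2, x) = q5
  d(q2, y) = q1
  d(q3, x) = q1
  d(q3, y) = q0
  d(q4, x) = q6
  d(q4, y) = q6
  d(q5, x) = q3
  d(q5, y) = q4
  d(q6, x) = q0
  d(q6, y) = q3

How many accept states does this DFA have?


Accept states listed: {q5}
Counting: q5(1)

1


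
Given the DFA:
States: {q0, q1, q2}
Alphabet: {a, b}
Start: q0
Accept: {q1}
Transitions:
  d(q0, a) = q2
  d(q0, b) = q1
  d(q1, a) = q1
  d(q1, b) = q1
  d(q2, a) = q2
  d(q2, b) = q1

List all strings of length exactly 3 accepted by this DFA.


All strings of length 3: 8 total
Accepted: 7

"aab", "aba", "abb", "baa", "bab", "bba", "bbb"


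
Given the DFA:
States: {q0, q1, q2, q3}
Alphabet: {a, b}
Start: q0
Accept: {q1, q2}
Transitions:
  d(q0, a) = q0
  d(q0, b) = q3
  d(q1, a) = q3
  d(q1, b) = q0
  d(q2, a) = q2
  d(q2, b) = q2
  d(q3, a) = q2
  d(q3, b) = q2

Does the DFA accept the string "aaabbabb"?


Trace: q0 -> q0 -> q0 -> q0 -> q3 -> q2 -> q2 -> q2 -> q2
Final state: q2
Accept states: {q1, q2}

Yes, accepted (final state q2 is an accept state)


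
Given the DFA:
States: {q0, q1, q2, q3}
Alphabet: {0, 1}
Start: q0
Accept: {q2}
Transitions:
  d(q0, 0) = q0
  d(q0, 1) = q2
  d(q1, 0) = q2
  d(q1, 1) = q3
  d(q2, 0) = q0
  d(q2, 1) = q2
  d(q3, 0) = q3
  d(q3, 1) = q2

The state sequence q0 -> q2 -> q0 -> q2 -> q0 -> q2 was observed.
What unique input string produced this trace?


Trace back each transition to find the symbol:
  q0 --[1]--> q2
  q2 --[0]--> q0
  q0 --[1]--> q2
  q2 --[0]--> q0
  q0 --[1]--> q2

"10101"


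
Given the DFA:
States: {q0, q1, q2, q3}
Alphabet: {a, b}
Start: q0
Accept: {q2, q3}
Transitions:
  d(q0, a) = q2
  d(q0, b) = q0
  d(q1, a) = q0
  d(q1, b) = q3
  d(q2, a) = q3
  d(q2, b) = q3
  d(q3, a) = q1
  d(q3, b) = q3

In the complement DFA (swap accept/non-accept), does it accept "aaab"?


Trace: q0 -> q2 -> q3 -> q1 -> q3
Final: q3
Original accept: {q2, q3}
Complement: q3 is in original accept

No, complement rejects (original accepts)


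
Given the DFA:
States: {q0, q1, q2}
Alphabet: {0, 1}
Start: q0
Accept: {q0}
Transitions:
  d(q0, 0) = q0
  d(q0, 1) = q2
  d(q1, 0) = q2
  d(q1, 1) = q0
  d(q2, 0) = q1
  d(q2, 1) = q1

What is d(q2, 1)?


Looking up transition d(q2, 1)

q1


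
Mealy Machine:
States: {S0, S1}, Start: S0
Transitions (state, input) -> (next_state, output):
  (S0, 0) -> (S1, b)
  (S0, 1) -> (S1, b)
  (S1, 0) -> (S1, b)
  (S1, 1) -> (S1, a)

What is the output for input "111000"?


Step-by-step:
  (S0, 1) -> (S1, b)
  (S1, 1) -> (S1, a)
  (S1, 1) -> (S1, a)
  (S1, 0) -> (S1, b)
  (S1, 0) -> (S1, b)
  (S1, 0) -> (S1, b)

"baabbb"


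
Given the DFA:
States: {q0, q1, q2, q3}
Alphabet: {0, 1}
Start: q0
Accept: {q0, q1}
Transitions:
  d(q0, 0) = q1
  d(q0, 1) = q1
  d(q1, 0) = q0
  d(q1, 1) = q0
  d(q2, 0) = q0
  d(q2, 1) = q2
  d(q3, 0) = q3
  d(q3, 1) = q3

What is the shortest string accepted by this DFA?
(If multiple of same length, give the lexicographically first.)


BFS by string length (lex-first path to each state shown):
  len 0: q0<-""
Found accept state at length 0.

"" (empty string)


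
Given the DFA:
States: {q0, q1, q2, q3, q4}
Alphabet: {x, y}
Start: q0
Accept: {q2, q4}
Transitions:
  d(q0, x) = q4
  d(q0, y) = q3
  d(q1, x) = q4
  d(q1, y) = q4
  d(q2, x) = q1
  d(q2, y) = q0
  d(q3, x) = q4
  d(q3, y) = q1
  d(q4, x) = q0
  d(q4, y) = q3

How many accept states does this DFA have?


Accept states listed: {q2, q4}
Counting: q2(1) q4(2)

2


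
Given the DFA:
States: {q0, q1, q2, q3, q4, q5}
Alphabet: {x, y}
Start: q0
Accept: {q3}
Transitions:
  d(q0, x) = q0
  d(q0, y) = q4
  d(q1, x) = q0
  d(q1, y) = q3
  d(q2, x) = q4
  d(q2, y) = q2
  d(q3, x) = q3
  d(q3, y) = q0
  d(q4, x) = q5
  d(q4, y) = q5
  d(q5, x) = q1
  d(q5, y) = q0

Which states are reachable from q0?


BFS from q0:
  layer 0: {q0}
  layer 1: {q4}
  layer 2: {q5}
  layer 3: {q1}
  layer 4: {q3}

{q0, q1, q3, q4, q5}


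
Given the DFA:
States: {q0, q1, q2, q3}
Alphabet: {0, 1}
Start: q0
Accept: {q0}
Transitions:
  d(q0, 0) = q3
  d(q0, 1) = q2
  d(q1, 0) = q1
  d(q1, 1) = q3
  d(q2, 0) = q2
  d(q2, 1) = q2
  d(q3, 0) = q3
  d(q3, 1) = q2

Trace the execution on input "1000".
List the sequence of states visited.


Input: 1000
d(q0, 1) = q2
d(q2, 0) = q2
d(q2, 0) = q2
d(q2, 0) = q2


q0 -> q2 -> q2 -> q2 -> q2


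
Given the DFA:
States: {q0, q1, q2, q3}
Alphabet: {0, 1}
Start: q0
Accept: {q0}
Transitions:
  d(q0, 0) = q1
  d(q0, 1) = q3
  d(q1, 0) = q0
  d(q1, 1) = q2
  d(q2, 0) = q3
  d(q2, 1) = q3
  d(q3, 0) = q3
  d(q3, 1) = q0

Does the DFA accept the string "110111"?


Trace: q0 -> q3 -> q0 -> q1 -> q2 -> q3 -> q0
Final state: q0
Accept states: {q0}

Yes, accepted (final state q0 is an accept state)


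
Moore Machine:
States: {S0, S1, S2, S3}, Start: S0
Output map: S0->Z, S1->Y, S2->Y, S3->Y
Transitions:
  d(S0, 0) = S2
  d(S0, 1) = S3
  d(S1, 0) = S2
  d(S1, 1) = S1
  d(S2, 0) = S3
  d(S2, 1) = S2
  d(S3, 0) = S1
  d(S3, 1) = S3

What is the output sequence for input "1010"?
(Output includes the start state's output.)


Start: S0 (output Z)
  --1--> S3 (output Y)
  --0--> S1 (output Y)
  --1--> S1 (output Y)
  --0--> S2 (output Y)

"ZYYYY"


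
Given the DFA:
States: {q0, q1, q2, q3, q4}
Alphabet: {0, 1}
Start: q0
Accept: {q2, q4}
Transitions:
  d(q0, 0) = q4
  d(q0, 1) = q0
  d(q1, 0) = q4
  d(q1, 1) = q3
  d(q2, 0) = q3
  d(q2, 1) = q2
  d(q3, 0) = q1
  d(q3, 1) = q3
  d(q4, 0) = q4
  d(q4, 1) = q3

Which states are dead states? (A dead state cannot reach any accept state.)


Forward reachability from each state:
  q0 -> reaches accept state q4 (live)
  q1 -> reaches accept state q4 (live)
  q2 -> reaches accept state q2 (live)
  q3 -> reaches accept state q4 (live)
  q4 -> reaches accept state q4 (live)

None (all states can reach an accept state)


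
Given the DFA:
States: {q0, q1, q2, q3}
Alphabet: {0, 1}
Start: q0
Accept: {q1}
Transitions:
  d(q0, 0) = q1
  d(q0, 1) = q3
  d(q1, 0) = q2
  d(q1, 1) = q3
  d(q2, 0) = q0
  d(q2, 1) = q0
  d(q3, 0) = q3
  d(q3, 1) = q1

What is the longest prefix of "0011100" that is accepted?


Run the DFA, marking each prefix where the state is accepting:
  "" -> q0 [reject]
  "0" -> q1 [accept]
  "00" -> q2 [reject]
  "001" -> q0 [reject]
  "0011" -> q3 [reject]
  "00111" -> q1 [accept]
  "001110" -> q2 [reject]
  "0011100" -> q0 [reject]

"00111"


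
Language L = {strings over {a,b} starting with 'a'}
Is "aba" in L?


first symbol = 'a'

Yes, "aba" is in L


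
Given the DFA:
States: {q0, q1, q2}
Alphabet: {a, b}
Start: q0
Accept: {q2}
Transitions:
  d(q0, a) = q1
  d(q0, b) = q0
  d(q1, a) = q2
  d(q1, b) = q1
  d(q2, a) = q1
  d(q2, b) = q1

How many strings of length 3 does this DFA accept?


Enumerating all length-3 strings:
  "aaa" -> q1 [reject]
  "aab" -> q1 [reject]
  "aba" -> q2 [accept]
  "abb" -> q1 [reject]
  "baa" -> q2 [accept]
  "bab" -> q1 [reject]
  "bba" -> q1 [reject]
  "bbb" -> q0 [reject]

2 out of 8


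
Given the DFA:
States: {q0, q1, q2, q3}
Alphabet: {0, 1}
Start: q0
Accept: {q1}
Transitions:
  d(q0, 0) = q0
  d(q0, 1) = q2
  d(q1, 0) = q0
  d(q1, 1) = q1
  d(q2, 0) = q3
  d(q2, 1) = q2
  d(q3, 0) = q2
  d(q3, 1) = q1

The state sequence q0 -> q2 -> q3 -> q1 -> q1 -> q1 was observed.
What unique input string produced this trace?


Trace back each transition to find the symbol:
  q0 --[1]--> q2
  q2 --[0]--> q3
  q3 --[1]--> q1
  q1 --[1]--> q1
  q1 --[1]--> q1

"10111"


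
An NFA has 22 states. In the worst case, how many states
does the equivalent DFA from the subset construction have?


Subset construction: one DFA state per subset of NFA states.
2^22 = 4194304

4194304


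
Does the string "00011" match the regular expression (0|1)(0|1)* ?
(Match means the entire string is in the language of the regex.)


|string| = 5; first = '0'; last = '1'

Yes, "00011" matches (0|1)(0|1)*


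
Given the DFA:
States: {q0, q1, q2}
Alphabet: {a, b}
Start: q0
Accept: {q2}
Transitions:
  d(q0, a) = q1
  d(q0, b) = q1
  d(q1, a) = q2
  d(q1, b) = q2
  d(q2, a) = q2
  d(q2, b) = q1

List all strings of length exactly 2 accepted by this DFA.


All strings of length 2: 4 total
Accepted: 4

"aa", "ab", "ba", "bb"


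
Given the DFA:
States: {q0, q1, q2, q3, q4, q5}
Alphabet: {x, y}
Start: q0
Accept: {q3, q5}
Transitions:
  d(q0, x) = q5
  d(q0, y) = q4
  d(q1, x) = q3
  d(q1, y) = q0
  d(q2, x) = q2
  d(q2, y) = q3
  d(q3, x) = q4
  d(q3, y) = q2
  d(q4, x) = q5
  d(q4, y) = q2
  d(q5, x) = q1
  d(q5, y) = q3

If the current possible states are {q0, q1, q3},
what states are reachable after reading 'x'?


Apply transition on 'x' from each current state:
  d(q0, x) = q5
  d(q1, x) = q3
  d(q3, x) = q4

{q3, q4, q5}


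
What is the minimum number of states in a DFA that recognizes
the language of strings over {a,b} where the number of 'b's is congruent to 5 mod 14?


States track (count of 'b') mod 14.
Need 14 states: one per remainder 0..13; accept = remainder 5.

14


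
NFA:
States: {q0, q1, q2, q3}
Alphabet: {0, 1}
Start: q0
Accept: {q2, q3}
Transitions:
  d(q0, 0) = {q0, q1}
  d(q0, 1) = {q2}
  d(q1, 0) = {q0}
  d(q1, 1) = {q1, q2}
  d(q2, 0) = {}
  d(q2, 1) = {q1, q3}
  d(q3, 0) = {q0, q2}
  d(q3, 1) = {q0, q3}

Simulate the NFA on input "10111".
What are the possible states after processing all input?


Start: {q0}
  --1--> {q2}
  --0--> {}
  --1--> {}
  --1--> {}
  --1--> {}

{} (empty set, no valid transitions)


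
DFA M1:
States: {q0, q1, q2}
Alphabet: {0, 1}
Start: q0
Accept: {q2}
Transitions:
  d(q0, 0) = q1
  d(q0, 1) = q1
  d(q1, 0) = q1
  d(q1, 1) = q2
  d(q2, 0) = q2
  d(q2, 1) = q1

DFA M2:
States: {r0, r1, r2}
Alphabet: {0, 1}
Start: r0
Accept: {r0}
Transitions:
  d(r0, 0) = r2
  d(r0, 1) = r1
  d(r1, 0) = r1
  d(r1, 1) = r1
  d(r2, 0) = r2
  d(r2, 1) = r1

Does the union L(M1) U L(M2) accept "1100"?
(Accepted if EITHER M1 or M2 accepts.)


M1: final=q2 accepted=True
M2: final=r1 accepted=False

Yes, union accepts


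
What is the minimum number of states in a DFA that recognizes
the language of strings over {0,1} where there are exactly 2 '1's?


States: count = 0, 1, ..., 2 (that's 3 states), plus a dead state for count > 2.
Total: 3 + 1 = 4. Accept = count-2 state.

4


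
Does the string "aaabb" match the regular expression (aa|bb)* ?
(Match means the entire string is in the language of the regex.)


|string| = 5; first = 'a'; last = 'b'

No, "aaabb" does not match (aa|bb)*


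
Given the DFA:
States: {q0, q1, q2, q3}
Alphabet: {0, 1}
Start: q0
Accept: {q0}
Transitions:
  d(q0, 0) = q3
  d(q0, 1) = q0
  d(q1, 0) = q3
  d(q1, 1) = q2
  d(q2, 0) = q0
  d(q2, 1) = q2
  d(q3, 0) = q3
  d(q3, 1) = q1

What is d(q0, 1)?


Looking up transition d(q0, 1)

q0
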